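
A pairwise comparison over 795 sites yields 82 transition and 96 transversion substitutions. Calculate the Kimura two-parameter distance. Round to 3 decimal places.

0.267

P = 82/795 ≈ 0.103145 and Q = 96/795 ≈ 0.120755.
Under the Kimura two-parameter model, d = −½ ln(1 − 2P − Q) − ¼ ln(1 − 2Q).
1 − 2P − Q = 0.672955, giving −½ ln(0.672955) = 0.198038.
1 − 2Q = 0.75849, giving −¼ ln(0.75849) = 0.069106.
d = 0.198038 + 0.069106 = 0.267144.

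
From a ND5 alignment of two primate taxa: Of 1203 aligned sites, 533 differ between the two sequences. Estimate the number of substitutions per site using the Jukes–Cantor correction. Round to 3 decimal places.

p = 533/1203 ≈ 0.443059.
d = −(3/4) ln(1 − 4p/3) = −0.75 ln(1 − 0.590745) = −0.75 ln(0.409255)
  = −0.75 × (-0.893417) = 0.670063 substitutions/site.

0.670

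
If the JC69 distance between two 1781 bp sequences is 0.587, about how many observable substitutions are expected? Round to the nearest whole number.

725

Invert JC69: p = (3/4)(1 − e^(−4d/3)) = 0.75 × (1 − e^(-0.782667)) = 0.75 × (1 − 0.457185) = 0.407111.
Expected differing sites = pL ≈ 0.407111 × 1781 = 725.064691 ≈ 725.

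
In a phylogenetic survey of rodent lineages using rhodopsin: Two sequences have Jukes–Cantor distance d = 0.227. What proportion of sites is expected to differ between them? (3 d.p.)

p = (3/4)(1 − e^(−4d/3)) = 0.75 × (1 − e^(-0.302667)) = 0.75 × (1 − 0.738845) = 0.195866.

0.196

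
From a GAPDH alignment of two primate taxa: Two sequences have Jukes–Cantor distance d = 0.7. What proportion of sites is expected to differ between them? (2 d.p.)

0.46

p = (3/4)(1 − e^(−4d/3)) = 0.75 × (1 − e^(-0.933333)) = 0.75 × (1 − 0.393241) = 0.455069.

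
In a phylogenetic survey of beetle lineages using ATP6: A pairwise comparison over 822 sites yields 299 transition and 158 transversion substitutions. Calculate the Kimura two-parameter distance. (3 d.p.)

P = 299/822 ≈ 0.363747 and Q = 158/822 ≈ 0.192214.
Under the Kimura two-parameter model, d = −½ ln(1 − 2P − Q) − ¼ ln(1 − 2Q).
1 − 2P − Q = 0.080292, giving −½ ln(0.080292) = 1.261043.
1 − 2Q = 0.615572, giving −¼ ln(0.615572) = 0.121301.
d = 1.261043 + 0.121301 = 1.382344.

1.382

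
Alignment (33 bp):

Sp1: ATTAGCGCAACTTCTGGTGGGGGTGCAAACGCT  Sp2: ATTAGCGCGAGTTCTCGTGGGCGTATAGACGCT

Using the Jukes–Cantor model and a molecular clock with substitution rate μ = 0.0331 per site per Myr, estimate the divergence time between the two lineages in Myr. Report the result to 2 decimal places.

The sequences differ at 7 of 33 sites (9, 11, 16, 22, 25, 26, 28), so p = 7/33 ≈ 0.212121.
d = −(3/4) ln(1 − 4p/3) = −0.75 ln(1 − 0.282828) = −0.75 ln(0.717172)
  = −0.75 × (-0.332440) = 0.249330 substitutions/site.
Under a molecular clock d = 2μt, so t = d/(2μ) = 0.249330 / (2 × 0.0331) = 3.77 Myr.

3.77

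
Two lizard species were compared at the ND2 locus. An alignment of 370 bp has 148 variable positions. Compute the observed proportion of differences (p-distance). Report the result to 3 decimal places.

0.400

p = 148/370 = 0.400.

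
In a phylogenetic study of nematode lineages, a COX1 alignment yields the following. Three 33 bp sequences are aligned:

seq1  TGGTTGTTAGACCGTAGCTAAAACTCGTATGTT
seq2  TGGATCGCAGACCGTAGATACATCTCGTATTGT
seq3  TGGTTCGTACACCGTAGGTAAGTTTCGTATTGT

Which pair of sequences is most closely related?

seq2 and seq3

seq1–seq2: 9/33 differ, p = 0.273, d = 0.339.
seq1–seq3: 9/33 differ, p = 0.273, d = 0.339.
seq2–seq3: 7/33 differ, p = 0.212, d = 0.249.
The smallest distance is between seq2 and seq3.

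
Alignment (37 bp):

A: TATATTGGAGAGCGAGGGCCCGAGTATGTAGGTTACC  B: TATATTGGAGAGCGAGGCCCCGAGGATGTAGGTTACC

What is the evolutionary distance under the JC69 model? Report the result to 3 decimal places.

0.056

The sequences differ at 2 of 37 sites (18, 25), so p = 2/37 ≈ 0.054054.
d = −(3/4) ln(1 − 4p/3) = −0.75 ln(1 − 0.072072) = −0.75 ln(0.927928)
  = −0.75 × (-0.074801) = 0.056101 substitutions/site.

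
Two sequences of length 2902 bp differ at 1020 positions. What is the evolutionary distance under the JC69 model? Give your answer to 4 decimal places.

p = 1020/2902 ≈ 0.351482.
d = −(3/4) ln(1 − 4p/3) = −0.75 ln(1 − 0.468643) = −0.75 ln(0.531357)
  = −0.75 × (-0.632321) = 0.474241 substitutions/site.

0.4742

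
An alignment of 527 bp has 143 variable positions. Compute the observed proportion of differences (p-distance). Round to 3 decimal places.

0.271

p = 143/527 = 0.271347… ≈ 0.271 (to 3 d.p.).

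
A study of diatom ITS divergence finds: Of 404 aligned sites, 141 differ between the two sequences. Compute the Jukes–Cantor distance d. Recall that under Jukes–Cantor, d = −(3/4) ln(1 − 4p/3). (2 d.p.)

0.47

p = 141/404 ≈ 0.34901.
d = −(3/4) ln(1 − 4p/3) = −0.75 ln(1 − 0.465347) = −0.75 ln(0.534653)
  = −0.75 × (-0.626137) = 0.469603 substitutions/site.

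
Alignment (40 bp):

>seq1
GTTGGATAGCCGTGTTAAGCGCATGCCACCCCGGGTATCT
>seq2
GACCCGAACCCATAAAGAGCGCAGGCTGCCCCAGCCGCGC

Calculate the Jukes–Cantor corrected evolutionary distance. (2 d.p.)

The sequences differ at 22 of 40 sites, so p = 22/40 = 0.55.
d = −(3/4) ln(1 − 4p/3) = −0.75 ln(1 − 0.733333) = −0.75 ln(0.266667)
  = −0.75 × (-1.321755) = 0.991316 substitutions/site.

0.99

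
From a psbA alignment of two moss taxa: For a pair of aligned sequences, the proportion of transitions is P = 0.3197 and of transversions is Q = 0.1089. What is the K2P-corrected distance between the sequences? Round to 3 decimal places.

0.751

Under the Kimura two-parameter model, d = −½ ln(1 − 2P − Q) − ¼ ln(1 − 2Q).
1 − 2P − Q = 0.2517, giving −½ ln(0.2517) = 0.689759.
1 − 2Q = 0.7822, giving −¼ ln(0.7822) = 0.061411.
d = 0.689759 + 0.061411 = 0.751170.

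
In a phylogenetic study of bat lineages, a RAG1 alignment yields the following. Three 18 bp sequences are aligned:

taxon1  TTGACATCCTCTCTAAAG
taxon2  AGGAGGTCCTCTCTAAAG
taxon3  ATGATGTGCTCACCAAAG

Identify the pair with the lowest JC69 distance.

taxon1 and taxon2

taxon1–taxon2: 4/18 differ, p = 0.222, d = 0.264.
taxon1–taxon3: 6/18 differ, p = 0.333, d = 0.441.
taxon2–taxon3: 5/18 differ, p = 0.278, d = 0.347.
The smallest distance is between taxon1 and taxon2.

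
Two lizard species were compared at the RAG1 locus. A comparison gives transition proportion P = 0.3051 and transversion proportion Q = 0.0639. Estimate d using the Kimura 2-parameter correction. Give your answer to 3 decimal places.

Under the Kimura two-parameter model, d = −½ ln(1 − 2P − Q) − ¼ ln(1 − 2Q).
1 − 2P − Q = 0.3259, giving −½ ln(0.3259) = 0.560582.
1 − 2Q = 0.8722, giving −¼ ln(0.8722) = 0.034184.
d = 0.560582 + 0.034184 = 0.594766.

0.595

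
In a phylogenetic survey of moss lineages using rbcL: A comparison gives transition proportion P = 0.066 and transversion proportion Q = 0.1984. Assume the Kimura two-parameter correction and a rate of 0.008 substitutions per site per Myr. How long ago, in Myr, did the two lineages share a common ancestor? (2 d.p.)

20.43

Under the Kimura two-parameter model, d = −½ ln(1 − 2P − Q) − ¼ ln(1 − 2Q).
1 − 2P − Q = 0.6696, giving −½ ln(0.6696) = 0.200537.
1 − 2Q = 0.6032, giving −¼ ln(0.6032) = 0.126377.
d = 0.200537 + 0.126377 = 0.326914.
Under a molecular clock d = 2μt, so t = d/(2μ) = 0.326914 / (2 × 0.008) = 20.43 Myr.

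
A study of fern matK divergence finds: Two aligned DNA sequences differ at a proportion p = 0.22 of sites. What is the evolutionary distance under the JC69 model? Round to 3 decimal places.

0.260

d = −(3/4) ln(1 − 4p/3) = −0.75 ln(1 − 0.293333) = −0.75 ln(0.706667)
  = −0.75 × (-0.347196) = 0.260397 substitutions/site.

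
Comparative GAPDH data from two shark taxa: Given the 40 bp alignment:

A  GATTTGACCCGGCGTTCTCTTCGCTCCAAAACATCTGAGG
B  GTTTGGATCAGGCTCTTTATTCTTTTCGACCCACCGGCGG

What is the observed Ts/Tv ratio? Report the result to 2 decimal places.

0.70

Transitions are A↔G and C↔T; transversions are all other mismatches.
Transitions: 7. Transversions: 10.
R = 7/10 = 0.70.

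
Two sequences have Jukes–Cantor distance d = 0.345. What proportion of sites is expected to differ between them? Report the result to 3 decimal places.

0.277

p = (3/4)(1 − e^(−4d/3)) = 0.75 × (1 − e^(-0.46)) = 0.75 × (1 − 0.631284) = 0.276537.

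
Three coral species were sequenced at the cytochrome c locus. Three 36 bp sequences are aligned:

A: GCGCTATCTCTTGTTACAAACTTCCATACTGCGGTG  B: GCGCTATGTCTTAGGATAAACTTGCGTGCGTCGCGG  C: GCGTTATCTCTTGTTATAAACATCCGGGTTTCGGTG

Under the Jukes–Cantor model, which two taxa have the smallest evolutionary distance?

A and C

A–B: 12/36 differ, p = 0.333, d = 0.441.
A–C: 8/36 differ, p = 0.222, d = 0.264.
B–C: 12/36 differ, p = 0.333, d = 0.441.
The smallest distance is between A and C.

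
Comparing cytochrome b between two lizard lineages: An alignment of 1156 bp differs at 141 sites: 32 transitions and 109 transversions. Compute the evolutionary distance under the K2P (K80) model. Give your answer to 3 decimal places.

0.133

P = 32/1156 ≈ 0.027682 and Q = 109/1156 ≈ 0.094291.
Under the Kimura two-parameter model, d = −½ ln(1 − 2P − Q) − ¼ ln(1 − 2Q).
1 − 2P − Q = 0.850345, giving −½ ln(0.850345) = 0.081057.
1 − 2Q = 0.811418, giving −¼ ln(0.811418) = 0.052243.
d = 0.081057 + 0.052243 = 0.133300.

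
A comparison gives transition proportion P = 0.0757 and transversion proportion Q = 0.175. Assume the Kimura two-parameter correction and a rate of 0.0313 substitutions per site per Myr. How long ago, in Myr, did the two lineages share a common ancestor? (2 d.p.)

4.88

Under the Kimura two-parameter model, d = −½ ln(1 − 2P − Q) − ¼ ln(1 − 2Q).
1 − 2P − Q = 0.6736, giving −½ ln(0.6736) = 0.197559.
1 − 2Q = 0.65, giving −¼ ln(0.65) = 0.107696.
d = 0.197559 + 0.107696 = 0.305255.
Under a molecular clock d = 2μt, so t = d/(2μ) = 0.305255 / (2 × 0.0313) = 4.88 Myr.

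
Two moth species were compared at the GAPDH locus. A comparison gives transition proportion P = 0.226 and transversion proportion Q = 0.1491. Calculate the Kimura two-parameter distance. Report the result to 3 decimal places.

0.548

Under the Kimura two-parameter model, d = −½ ln(1 − 2P − Q) − ¼ ln(1 − 2Q).
1 − 2P − Q = 0.3989, giving −½ ln(0.3989) = 0.459522.
1 − 2Q = 0.7018, giving −¼ ln(0.7018) = 0.088527.
d = 0.459522 + 0.088527 = 0.548049.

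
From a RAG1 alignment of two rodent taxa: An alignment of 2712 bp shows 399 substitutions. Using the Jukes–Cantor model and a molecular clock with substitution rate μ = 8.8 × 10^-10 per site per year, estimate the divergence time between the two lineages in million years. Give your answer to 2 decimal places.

93.05

p = 399/2712 ≈ 0.147124.
d = −(3/4) ln(1 − 4p/3) = −0.75 ln(1 − 0.196165) = −0.75 ln(0.803835)
  = −0.75 × (-0.218361) = 0.163771 substitutions/site.
Under a molecular clock d = 2μt, so t = d/(2μ) = 0.163771 / (2 × 8.8 × 10^-10) = 93.05 million years.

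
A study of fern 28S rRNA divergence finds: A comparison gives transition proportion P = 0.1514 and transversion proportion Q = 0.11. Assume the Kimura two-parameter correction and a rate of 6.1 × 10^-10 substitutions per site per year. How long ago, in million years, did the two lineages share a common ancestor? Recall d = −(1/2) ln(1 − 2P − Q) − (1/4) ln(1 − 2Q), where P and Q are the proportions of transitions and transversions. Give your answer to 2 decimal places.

269.11

Under the Kimura two-parameter model, d = −½ ln(1 − 2P − Q) − ¼ ln(1 − 2Q).
1 − 2P − Q = 0.5872, giving −½ ln(0.5872) = 0.266195.
1 − 2Q = 0.78, giving −¼ ln(0.78) = 0.062115.
d = 0.266195 + 0.062115 = 0.328310.
Under a molecular clock d = 2μt, so t = d/(2μ) = 0.328310 / (2 × 6.1 × 10^-10) = 269.11 million years.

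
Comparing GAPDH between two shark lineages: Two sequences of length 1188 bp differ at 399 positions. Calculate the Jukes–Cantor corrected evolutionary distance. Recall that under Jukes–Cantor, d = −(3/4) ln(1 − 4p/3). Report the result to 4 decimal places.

0.4454

p = 399/1188 ≈ 0.335859.
d = −(3/4) ln(1 − 4p/3) = −0.75 ln(1 − 0.447812) = −0.75 ln(0.552188)
  = −0.75 × (-0.593867) = 0.445400 substitutions/site.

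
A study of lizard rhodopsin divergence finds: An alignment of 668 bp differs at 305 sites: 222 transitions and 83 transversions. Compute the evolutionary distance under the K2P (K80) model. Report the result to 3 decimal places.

0.849

P = 222/668 ≈ 0.332335 and Q = 83/668 ≈ 0.124251.
Under the Kimura two-parameter model, d = −½ ln(1 − 2P − Q) − ¼ ln(1 − 2Q).
1 − 2P − Q = 0.211079, giving −½ ln(0.211079) = 0.777761.
1 − 2Q = 0.751498, giving −¼ ln(0.751498) = 0.071422.
d = 0.777761 + 0.071422 = 0.849183.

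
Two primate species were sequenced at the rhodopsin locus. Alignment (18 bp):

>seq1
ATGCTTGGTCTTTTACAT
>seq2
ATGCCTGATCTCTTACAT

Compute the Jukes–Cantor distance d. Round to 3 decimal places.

The sequences differ at 3 of 18 sites (5, 8, 12), so p = 3/18 ≈ 0.166667.
d = −(3/4) ln(1 − 4p/3) = −0.75 ln(1 − 0.222223) = −0.75 ln(0.777777)
  = −0.75 × (-0.251315) = 0.188486 substitutions/site.

0.188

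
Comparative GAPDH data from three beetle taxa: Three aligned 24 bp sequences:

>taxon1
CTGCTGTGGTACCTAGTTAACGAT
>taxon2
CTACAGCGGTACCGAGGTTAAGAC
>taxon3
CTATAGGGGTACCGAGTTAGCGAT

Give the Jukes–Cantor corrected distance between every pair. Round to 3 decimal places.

taxon1–taxon2: 8/24 sites differ → p ≈ 0.333333, d = −0.75 ln(1 − 0.444444) = 0.440839 ≈ 0.441.
taxon1–taxon3: 6/24 sites differ → p = 0.25, d = −0.75 ln(1 − 0.333333) = 0.304098 ≈ 0.304.
taxon2–taxon3: 7/24 sites differ → p ≈ 0.291667, d = −0.75 ln(1 − 0.388889) = 0.369358 ≈ 0.369.

d(taxon1,taxon2) = 0.441, d(taxon1,taxon3) = 0.304, d(taxon2,taxon3) = 0.369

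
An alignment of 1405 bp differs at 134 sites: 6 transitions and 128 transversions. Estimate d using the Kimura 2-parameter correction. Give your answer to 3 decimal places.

P = 6/1405 ≈ 0.00427 and Q = 128/1405 ≈ 0.091103.
Under the Kimura two-parameter model, d = −½ ln(1 − 2P − Q) − ¼ ln(1 − 2Q).
1 − 2P − Q = 0.900357, giving −½ ln(0.900357) = 0.052482.
1 − 2Q = 0.817794, giving −¼ ln(0.817794) = 0.050286.
d = 0.052482 + 0.050286 = 0.102768.

0.103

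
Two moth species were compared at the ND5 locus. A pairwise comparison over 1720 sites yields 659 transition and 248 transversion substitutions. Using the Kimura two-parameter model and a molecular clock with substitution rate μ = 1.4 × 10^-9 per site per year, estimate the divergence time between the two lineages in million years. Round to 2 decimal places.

P = 659/1720 ≈ 0.38314 and Q = 248/1720 ≈ 0.144186.
Under the Kimura two-parameter model, d = −½ ln(1 − 2P − Q) − ¼ ln(1 − 2Q).
1 − 2P − Q = 0.089534, giving −½ ln(0.089534) = 1.206568.
1 − 2Q = 0.711628, giving −¼ ln(0.711628) = 0.085050.
d = 1.206568 + 0.085050 = 1.291618.
Under a molecular clock d = 2μt, so t = d/(2μ) = 1.291618 / (2 × 1.4 × 10^-9) = 461.29 million years.

461.29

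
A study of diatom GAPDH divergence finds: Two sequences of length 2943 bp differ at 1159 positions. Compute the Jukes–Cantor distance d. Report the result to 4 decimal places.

p = 1159/2943 ≈ 0.393816.
d = −(3/4) ln(1 − 4p/3) = −0.75 ln(1 − 0.525088) = −0.75 ln(0.474912)
  = −0.75 × (-0.744626) = 0.558470 substitutions/site.

0.5585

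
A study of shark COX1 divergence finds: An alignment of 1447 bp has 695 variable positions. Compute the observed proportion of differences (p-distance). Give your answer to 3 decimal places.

p = 695/1447 = 0.480304… ≈ 0.480 (to 3 d.p.).

0.480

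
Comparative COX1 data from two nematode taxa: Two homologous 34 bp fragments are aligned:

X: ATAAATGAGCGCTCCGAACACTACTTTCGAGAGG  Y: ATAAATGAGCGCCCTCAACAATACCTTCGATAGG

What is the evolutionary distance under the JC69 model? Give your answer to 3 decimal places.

0.201

The sequences differ at 6 of 34 sites (13, 15, 16, 21, 25, 31), so p = 6/34 ≈ 0.176471.
d = −(3/4) ln(1 − 4p/3) = −0.75 ln(1 − 0.235295) = −0.75 ln(0.764705)
  = −0.75 × (-0.268265) = 0.201199 substitutions/site.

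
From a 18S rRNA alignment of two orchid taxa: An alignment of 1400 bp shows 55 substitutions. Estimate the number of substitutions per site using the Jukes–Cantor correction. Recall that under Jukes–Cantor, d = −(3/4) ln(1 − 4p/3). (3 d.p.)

0.040

p = 55/1400 ≈ 0.039286.
d = −(3/4) ln(1 − 4p/3) = −0.75 ln(1 − 0.052381) = −0.75 ln(0.947619)
  = −0.75 × (-0.053803) = 0.040352 substitutions/site.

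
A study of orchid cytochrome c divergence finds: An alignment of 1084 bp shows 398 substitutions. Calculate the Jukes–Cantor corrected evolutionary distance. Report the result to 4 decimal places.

p = 398/1084 ≈ 0.367159.
d = −(3/4) ln(1 − 4p/3) = −0.75 ln(1 − 0.489545) = −0.75 ln(0.510455)
  = −0.75 × (-0.672453) = 0.504340 substitutions/site.

0.5043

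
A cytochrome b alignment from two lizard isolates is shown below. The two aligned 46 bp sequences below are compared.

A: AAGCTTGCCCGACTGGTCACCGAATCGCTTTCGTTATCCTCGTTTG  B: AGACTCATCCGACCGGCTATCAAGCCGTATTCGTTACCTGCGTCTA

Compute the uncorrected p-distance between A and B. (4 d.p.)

The sequences differ at 19 of 46 positions.
p = 19/46 = 0.413043… ≈ 0.4130 (to 4 d.p.).

0.4130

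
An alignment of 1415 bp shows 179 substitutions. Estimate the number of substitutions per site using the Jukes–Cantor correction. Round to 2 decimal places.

p = 179/1415 ≈ 0.126502.
d = −(3/4) ln(1 − 4p/3) = −0.75 ln(1 − 0.168669) = −0.75 ln(0.831331)
  = −0.75 × (-0.184727) = 0.138545 substitutions/site.

0.14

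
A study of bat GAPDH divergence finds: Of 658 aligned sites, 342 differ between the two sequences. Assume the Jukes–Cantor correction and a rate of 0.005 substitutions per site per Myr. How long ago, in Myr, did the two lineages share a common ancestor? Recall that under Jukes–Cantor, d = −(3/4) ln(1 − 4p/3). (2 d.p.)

p = 342/658 ≈ 0.519757.
d = −(3/4) ln(1 − 4p/3) = −0.75 ln(1 − 0.693009) = −0.75 ln(0.306991)
  = −0.75 × (-1.180937) = 0.885703 substitutions/site.
Under a molecular clock d = 2μt, so t = d/(2μ) = 0.885703 / (2 × 0.005) = 88.57 Myr.

88.57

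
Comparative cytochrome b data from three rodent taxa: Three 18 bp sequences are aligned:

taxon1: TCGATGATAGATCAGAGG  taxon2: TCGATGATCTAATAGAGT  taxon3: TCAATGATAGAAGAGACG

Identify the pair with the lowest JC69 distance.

taxon1 and taxon3

taxon1–taxon2: 5/18 differ, p = 0.278, d = 0.347.
taxon1–taxon3: 4/18 differ, p = 0.222, d = 0.264.
taxon2–taxon3: 6/18 differ, p = 0.333, d = 0.441.
The smallest distance is between taxon1 and taxon3.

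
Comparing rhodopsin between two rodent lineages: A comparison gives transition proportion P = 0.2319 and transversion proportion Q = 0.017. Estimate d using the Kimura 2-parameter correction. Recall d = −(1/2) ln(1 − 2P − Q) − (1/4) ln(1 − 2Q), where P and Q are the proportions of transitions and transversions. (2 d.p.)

0.34

Under the Kimura two-parameter model, d = −½ ln(1 − 2P − Q) − ¼ ln(1 − 2Q).
1 − 2P − Q = 0.5192, giving −½ ln(0.5192) = 0.327733.
1 − 2Q = 0.966, giving −¼ ln(0.966) = 0.008648.
d = 0.327733 + 0.008648 = 0.336381.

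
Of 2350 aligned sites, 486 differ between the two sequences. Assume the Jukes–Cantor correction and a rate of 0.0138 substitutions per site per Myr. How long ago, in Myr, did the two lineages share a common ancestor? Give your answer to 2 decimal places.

8.77

p = 486/2350 ≈ 0.206809.
d = −(3/4) ln(1 − 4p/3) = −0.75 ln(1 − 0.275745) = −0.75 ln(0.724255)
  = −0.75 × (-0.322612) = 0.241959 substitutions/site.
Under a molecular clock d = 2μt, so t = d/(2μ) = 0.241959 / (2 × 0.0138) = 8.77 Myr.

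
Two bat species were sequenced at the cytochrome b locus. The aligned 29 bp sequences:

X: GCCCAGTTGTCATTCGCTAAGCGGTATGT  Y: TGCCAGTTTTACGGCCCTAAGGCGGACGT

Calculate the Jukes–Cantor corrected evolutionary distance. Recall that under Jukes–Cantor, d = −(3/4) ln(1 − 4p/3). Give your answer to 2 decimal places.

The sequences differ at 12 of 29 sites, so p = 12/29 ≈ 0.413793.
d = −(3/4) ln(1 − 4p/3) = −0.75 ln(1 − 0.551724) = −0.75 ln(0.448276)
  = −0.75 × (-0.802346) = 0.601760 substitutions/site.

0.60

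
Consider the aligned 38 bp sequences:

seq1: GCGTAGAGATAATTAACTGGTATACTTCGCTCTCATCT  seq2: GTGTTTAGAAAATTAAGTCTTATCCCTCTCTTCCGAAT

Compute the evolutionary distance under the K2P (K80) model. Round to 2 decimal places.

0.56

Of 38 sites, 5 differences are transitions and 10 are transversions, so P = 5/38 ≈ 0.131579 and Q = 10/38 ≈ 0.263158.
Under the Kimura two-parameter model, d = −½ ln(1 − 2P − Q) − ¼ ln(1 − 2Q).
1 − 2P − Q = 0.473684, giving −½ ln(0.473684) = 0.373607.
1 − 2Q = 0.473684, giving −¼ ln(0.473684) = 0.186804.
d = 0.373607 + 0.186804 = 0.560411.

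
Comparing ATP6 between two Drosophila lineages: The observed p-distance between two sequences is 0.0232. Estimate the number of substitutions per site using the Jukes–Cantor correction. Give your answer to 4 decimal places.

d = −(3/4) ln(1 − 4p/3) = −0.75 ln(1 − 0.030933) = −0.75 ln(0.969067)
  = −0.75 × (-0.031422) = 0.023567 substitutions/site.

0.0236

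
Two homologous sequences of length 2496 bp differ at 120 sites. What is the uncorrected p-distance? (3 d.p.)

0.048

p = 120/2496 = 0.048076… ≈ 0.048 (to 3 d.p.).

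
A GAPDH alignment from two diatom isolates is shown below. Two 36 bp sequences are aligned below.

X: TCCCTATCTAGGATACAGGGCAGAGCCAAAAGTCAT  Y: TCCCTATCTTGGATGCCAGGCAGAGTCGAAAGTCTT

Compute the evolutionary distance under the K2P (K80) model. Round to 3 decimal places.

Of 36 sites, 4 differences are transitions and 3 are transversions, so P = 4/36 ≈ 0.111111 and Q = 3/36 ≈ 0.083333.
Under the Kimura two-parameter model, d = −½ ln(1 − 2P − Q) − ¼ ln(1 − 2Q).
1 − 2P − Q = 0.694445, giving −½ ln(0.694445) = 0.182321.
1 − 2Q = 0.833334, giving −¼ ln(0.833334) = 0.045580.
d = 0.182321 + 0.045580 = 0.227901.

0.228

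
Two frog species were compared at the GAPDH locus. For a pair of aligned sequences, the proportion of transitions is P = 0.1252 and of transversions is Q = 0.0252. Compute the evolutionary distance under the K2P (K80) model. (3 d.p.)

Under the Kimura two-parameter model, d = −½ ln(1 − 2P − Q) − ¼ ln(1 − 2Q).
1 − 2P − Q = 0.7244, giving −½ ln(0.7244) = 0.161206.
1 − 2Q = 0.9496, giving −¼ ln(0.9496) = 0.012929.
d = 0.161206 + 0.012929 = 0.174135.

0.174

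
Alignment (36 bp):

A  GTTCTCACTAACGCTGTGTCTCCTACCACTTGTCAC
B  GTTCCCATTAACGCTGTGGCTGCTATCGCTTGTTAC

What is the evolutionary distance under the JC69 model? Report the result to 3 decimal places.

The sequences differ at 7 of 36 sites (5, 8, 19, 22, 26, 28, 34), so p = 7/36 ≈ 0.194444.
d = −(3/4) ln(1 − 4p/3) = −0.75 ln(1 − 0.259259) = −0.75 ln(0.740741)
  = −0.75 × (-0.300104) = 0.225078 substitutions/site.

0.225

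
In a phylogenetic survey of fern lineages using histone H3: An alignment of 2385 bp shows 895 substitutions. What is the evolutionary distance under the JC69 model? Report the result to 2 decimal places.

p = 895/2385 ≈ 0.375262.
d = −(3/4) ln(1 − 4p/3) = −0.75 ln(1 − 0.500349) = −0.75 ln(0.499651)
  = −0.75 × (-0.693845) = 0.520384 substitutions/site.

0.52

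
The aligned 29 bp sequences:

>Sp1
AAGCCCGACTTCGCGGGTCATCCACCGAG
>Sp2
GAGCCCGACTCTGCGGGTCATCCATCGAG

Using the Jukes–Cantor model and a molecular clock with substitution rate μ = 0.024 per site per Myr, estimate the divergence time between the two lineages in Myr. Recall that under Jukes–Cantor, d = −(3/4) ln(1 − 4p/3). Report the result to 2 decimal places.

3.18

The sequences differ at 4 of 29 sites (1, 11, 12, 25), so p = 4/29 ≈ 0.137931.
d = −(3/4) ln(1 − 4p/3) = −0.75 ln(1 − 0.183908) = −0.75 ln(0.816092)
  = −0.75 × (-0.203228) = 0.152421 substitutions/site.
Under a molecular clock d = 2μt, so t = d/(2μ) = 0.152421 / (2 × 0.024) = 3.18 Myr.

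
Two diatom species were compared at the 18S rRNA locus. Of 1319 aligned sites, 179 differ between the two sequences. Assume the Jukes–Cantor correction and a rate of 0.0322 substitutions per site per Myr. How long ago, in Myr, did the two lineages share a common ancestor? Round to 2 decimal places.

p = 179/1319 ≈ 0.135709.
d = −(3/4) ln(1 − 4p/3) = −0.75 ln(1 − 0.180945) = −0.75 ln(0.819055)
  = −0.75 × (-0.199604) = 0.149703 substitutions/site.
Under a molecular clock d = 2μt, so t = d/(2μ) = 0.149703 / (2 × 0.0322) = 2.32 Myr.

2.32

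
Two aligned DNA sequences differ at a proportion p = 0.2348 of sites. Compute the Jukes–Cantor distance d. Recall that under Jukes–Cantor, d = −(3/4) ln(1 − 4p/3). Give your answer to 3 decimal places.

0.282

d = −(3/4) ln(1 − 4p/3) = −0.75 ln(1 − 0.313067) = −0.75 ln(0.686933)
  = −0.75 × (-0.375519) = 0.281639 substitutions/site.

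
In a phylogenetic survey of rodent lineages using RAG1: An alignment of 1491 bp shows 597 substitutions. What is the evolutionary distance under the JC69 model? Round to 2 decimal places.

0.57

p = 597/1491 ≈ 0.400402.
d = −(3/4) ln(1 − 4p/3) = −0.75 ln(1 − 0.533869) = −0.75 ln(0.466131)
  = −0.75 × (-0.763289) = 0.572467 substitutions/site.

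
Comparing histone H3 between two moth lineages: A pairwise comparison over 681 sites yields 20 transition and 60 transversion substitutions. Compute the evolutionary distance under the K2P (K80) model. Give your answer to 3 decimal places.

0.128

P = 20/681 ≈ 0.029369 and Q = 60/681 ≈ 0.088106.
Under the Kimura two-parameter model, d = −½ ln(1 − 2P − Q) − ¼ ln(1 − 2Q).
1 − 2P − Q = 0.853156, giving −½ ln(0.853156) = 0.079406.
1 − 2Q = 0.823788, giving −¼ ln(0.823788) = 0.048461.
d = 0.079406 + 0.048461 = 0.127867.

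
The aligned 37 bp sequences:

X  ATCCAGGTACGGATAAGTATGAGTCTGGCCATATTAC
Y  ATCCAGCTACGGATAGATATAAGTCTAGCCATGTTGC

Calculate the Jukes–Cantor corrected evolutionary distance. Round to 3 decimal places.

0.218

The sequences differ at 7 of 37 sites (7, 16, 17, 21, 27, 33, 36), so p = 7/37 ≈ 0.189189.
d = −(3/4) ln(1 − 4p/3) = −0.75 ln(1 − 0.252252) = −0.75 ln(0.747748)
  = −0.75 × (-0.290689) = 0.218017 substitutions/site.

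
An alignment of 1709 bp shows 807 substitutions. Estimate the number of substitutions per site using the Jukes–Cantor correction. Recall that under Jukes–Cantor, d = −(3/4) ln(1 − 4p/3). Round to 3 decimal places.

0.745

p = 807/1709 ≈ 0.472206.
d = −(3/4) ln(1 − 4p/3) = −0.75 ln(1 − 0.629608) = −0.75 ln(0.370392)
  = −0.75 × (-0.993193) = 0.744895 substitutions/site.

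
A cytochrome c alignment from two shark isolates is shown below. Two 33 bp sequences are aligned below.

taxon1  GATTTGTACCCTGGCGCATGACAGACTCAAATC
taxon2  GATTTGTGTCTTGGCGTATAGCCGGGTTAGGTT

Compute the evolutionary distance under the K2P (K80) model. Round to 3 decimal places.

0.682

Of 33 sites, 11 differences are transitions and 2 are transversions, so P = 11/33 ≈ 0.333333 and Q = 2/33 ≈ 0.060606.
Under the Kimura two-parameter model, d = −½ ln(1 − 2P − Q) − ¼ ln(1 − 2Q).
1 − 2P − Q = 0.272728, giving −½ ln(0.272728) = 0.649640.
1 − 2Q = 0.878788, giving −¼ ln(0.878788) = 0.032303.
d = 0.649640 + 0.032303 = 0.681943.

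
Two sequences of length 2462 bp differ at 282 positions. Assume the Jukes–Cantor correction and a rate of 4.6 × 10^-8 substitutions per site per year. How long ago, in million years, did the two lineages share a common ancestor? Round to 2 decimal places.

p = 282/2462 ≈ 0.114541.
d = −(3/4) ln(1 − 4p/3) = −0.75 ln(1 − 0.152721) = −0.75 ln(0.847279)
  = −0.75 × (-0.165725) = 0.124294 substitutions/site.
Under a molecular clock d = 2μt, so t = d/(2μ) = 0.124294 / (2 × 4.6 × 10^-8) = 1.35 million years.

1.35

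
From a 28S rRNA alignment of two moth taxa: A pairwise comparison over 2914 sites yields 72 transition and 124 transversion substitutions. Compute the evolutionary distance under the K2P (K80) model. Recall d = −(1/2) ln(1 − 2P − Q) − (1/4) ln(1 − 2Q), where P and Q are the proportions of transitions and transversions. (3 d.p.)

P = 72/2914 ≈ 0.024708 and Q = 124/2914 ≈ 0.042553.
Under the Kimura two-parameter model, d = −½ ln(1 − 2P − Q) − ¼ ln(1 − 2Q).
1 − 2P − Q = 0.908031, giving −½ ln(0.908031) = 0.048238.
1 − 2Q = 0.914894, giving −¼ ln(0.914894) = 0.022237.
d = 0.048238 + 0.022237 = 0.070475.

0.070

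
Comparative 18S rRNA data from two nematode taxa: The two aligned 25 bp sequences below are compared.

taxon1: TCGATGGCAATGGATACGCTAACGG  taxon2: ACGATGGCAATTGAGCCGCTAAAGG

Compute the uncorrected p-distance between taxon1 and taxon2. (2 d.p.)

0.20

The sequences differ at 5 of 25 positions (sites 1, 12, 15, 16, 23).
p = 5/25 = 0.20.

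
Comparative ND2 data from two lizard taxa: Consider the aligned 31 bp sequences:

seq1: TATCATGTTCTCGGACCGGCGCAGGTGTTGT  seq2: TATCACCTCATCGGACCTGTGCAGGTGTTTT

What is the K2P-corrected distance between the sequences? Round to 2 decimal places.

Of 31 sites, 3 differences are transitions and 4 are transversions, so P = 3/31 ≈ 0.096774 and Q = 4/31 ≈ 0.129032.
Under the Kimura two-parameter model, d = −½ ln(1 − 2P − Q) − ¼ ln(1 − 2Q).
1 − 2P − Q = 0.67742, giving −½ ln(0.67742) = 0.194732.
1 − 2Q = 0.741936, giving −¼ ln(0.741936) = 0.074623.
d = 0.194732 + 0.074623 = 0.269355.

0.27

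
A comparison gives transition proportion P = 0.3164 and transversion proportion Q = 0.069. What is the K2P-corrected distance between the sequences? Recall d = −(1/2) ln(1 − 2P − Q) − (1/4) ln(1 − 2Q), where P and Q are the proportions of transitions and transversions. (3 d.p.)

Under the Kimura two-parameter model, d = −½ ln(1 − 2P − Q) − ¼ ln(1 − 2Q).
1 − 2P − Q = 0.2982, giving −½ ln(0.2982) = 0.604995.
1 − 2Q = 0.862, giving −¼ ln(0.862) = 0.037125.
d = 0.604995 + 0.037125 = 0.642120.

0.642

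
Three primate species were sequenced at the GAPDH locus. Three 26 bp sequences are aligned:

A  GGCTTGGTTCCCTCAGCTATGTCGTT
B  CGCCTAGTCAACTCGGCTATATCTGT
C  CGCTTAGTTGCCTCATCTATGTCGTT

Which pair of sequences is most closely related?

A–B: 10/26 differ, p = 0.385, d = 0.539.
A–C: 4/26 differ, p = 0.154, d = 0.172.
B–C: 9/26 differ, p = 0.346, d = 0.464.
The smallest distance is between A and C.

A and C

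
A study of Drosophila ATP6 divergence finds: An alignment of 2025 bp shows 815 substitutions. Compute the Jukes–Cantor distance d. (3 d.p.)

0.577

p = 815/2025 ≈ 0.402469.
d = −(3/4) ln(1 − 4p/3) = −0.75 ln(1 − 0.536625) = −0.75 ln(0.463375)
  = −0.75 × (-0.769219) = 0.576914 substitutions/site.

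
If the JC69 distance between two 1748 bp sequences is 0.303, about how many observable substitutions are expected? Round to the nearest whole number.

Invert JC69: p = (3/4)(1 − e^(−4d/3)) = 0.75 × (1 − e^(-0.404)) = 0.75 × (1 − 0.667644) = 0.249267.
Expected differing sites = pL ≈ 0.249267 × 1748 = 435.718716 ≈ 436.

436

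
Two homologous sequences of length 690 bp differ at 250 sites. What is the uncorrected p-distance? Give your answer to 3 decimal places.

0.362

p = 250/690 = 0.362318… ≈ 0.362 (to 3 d.p.).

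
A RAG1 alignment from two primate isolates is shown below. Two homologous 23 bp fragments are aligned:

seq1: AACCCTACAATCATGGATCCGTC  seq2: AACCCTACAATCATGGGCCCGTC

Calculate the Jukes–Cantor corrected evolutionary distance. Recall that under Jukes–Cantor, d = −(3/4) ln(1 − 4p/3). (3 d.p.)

The sequences differ at 2 of 23 sites (17, 18), so p = 2/23 ≈ 0.086957.
d = −(3/4) ln(1 − 4p/3) = −0.75 ln(1 − 0.115943) = −0.75 ln(0.884057)
  = −0.75 × (-0.123234) = 0.092426 substitutions/site.

0.092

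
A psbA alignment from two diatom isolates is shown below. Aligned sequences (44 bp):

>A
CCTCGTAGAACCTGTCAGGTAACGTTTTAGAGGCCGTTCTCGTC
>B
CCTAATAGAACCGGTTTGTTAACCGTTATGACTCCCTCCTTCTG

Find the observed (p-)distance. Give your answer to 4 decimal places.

The sequences differ at 17 of 44 positions.
p = 17/44 = 0.386363… ≈ 0.3864 (to 4 d.p.).

0.3864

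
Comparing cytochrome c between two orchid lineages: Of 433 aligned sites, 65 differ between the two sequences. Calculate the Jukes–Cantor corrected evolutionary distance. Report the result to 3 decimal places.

p = 65/433 ≈ 0.150115.
d = −(3/4) ln(1 − 4p/3) = −0.75 ln(1 − 0.200153) = −0.75 ln(0.799847)
  = −0.75 × (-0.223335) = 0.167501 substitutions/site.

0.168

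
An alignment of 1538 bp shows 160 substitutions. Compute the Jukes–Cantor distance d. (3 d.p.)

p = 160/1538 ≈ 0.104031.
d = −(3/4) ln(1 − 4p/3) = −0.75 ln(1 − 0.138708) = −0.75 ln(0.861292)
  = −0.75 × (-0.149322) = 0.111992 substitutions/site.

0.112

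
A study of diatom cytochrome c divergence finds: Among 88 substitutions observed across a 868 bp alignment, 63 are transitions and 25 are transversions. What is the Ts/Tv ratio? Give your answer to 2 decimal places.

2.52

R = 63/25 = 2.52.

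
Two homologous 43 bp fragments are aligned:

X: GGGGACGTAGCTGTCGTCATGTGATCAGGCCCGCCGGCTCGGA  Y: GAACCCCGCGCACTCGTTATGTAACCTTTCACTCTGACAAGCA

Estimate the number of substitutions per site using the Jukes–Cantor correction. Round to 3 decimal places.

The sequences differ at 22 of 43 sites, so p = 22/43 ≈ 0.511628.
d = −(3/4) ln(1 − 4p/3) = −0.75 ln(1 − 0.682171) = −0.75 ln(0.317829)
  = −0.75 × (-1.146242) = 0.859682 substitutions/site.

0.860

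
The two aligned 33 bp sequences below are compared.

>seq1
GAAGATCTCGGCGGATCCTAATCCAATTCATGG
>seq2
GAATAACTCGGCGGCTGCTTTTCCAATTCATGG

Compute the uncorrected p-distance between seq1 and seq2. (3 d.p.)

0.182

The sequences differ at 6 of 33 positions (sites 4, 6, 15, 17, 20, 21).
p = 6/33 = 0.181818… ≈ 0.182 (to 3 d.p.).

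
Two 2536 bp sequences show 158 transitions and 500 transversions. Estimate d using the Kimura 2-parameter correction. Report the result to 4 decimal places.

P = 158/2536 ≈ 0.062303 and Q = 500/2536 ≈ 0.197161.
Under the Kimura two-parameter model, d = −½ ln(1 − 2P − Q) − ¼ ln(1 − 2Q).
1 − 2P − Q = 0.678233, giving −½ ln(0.678233) = 0.194132.
1 − 2Q = 0.605678, giving −¼ ln(0.605678) = 0.125352.
d = 0.194132 + 0.125352 = 0.319484.

0.3195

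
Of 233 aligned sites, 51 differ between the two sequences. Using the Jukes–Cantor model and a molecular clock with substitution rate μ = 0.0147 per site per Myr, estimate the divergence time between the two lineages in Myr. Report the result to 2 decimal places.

p = 51/233 ≈ 0.218884.
d = −(3/4) ln(1 − 4p/3) = −0.75 ln(1 − 0.291845) = −0.75 ln(0.708155)
  = −0.75 × (-0.345092) = 0.258819 substitutions/site.
Under a molecular clock d = 2μt, so t = d/(2μ) = 0.258819 / (2 × 0.0147) = 8.80 Myr.

8.80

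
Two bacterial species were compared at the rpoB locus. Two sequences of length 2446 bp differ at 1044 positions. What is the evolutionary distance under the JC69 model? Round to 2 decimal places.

0.63

p = 1044/2446 ≈ 0.426819.
d = −(3/4) ln(1 − 4p/3) = −0.75 ln(1 − 0.569092) = −0.75 ln(0.430908)
  = −0.75 × (-0.841861) = 0.631396 substitutions/site.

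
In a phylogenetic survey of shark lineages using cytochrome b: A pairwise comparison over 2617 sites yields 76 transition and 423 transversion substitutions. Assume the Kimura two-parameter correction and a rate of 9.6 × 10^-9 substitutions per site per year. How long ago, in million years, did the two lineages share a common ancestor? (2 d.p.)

P = 76/2617 ≈ 0.029041 and Q = 423/2617 ≈ 0.161635.
Under the Kimura two-parameter model, d = −½ ln(1 − 2P − Q) − ¼ ln(1 − 2Q).
1 − 2P − Q = 0.780283, giving −½ ln(0.780283) = 0.124049.
1 − 2Q = 0.67673, giving −¼ ln(0.67673) = 0.097621.
d = 0.124049 + 0.097621 = 0.221670.
Under a molecular clock d = 2μt, so t = d/(2μ) = 0.221670 / (2 × 9.6 × 10^-9) = 11.55 million years.

11.55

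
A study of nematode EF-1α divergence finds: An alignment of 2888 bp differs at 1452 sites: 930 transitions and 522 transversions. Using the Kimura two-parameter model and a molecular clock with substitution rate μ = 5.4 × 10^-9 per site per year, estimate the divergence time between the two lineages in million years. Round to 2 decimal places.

91.02

P = 930/2888 ≈ 0.322022 and Q = 522/2888 ≈ 0.180748.
Under the Kimura two-parameter model, d = −½ ln(1 − 2P − Q) − ¼ ln(1 − 2Q).
1 − 2P − Q = 0.175208, giving −½ ln(0.175208) = 0.870891.
1 − 2Q = 0.638504, giving −¼ ln(0.638504) = 0.112157.
d = 0.870891 + 0.112157 = 0.983048.
Under a molecular clock d = 2μt, so t = d/(2μ) = 0.983048 / (2 × 5.4 × 10^-9) = 91.02 million years.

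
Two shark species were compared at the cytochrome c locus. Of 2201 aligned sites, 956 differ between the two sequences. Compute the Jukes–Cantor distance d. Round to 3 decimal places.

p = 956/2201 ≈ 0.434348.
d = −(3/4) ln(1 − 4p/3) = −0.75 ln(1 − 0.579131) = −0.75 ln(0.420869)
  = −0.75 × (-0.865434) = 0.649076 substitutions/site.

0.649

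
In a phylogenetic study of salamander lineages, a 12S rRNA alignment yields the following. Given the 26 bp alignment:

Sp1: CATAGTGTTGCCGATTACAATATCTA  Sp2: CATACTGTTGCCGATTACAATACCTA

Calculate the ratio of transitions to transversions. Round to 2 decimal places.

1.00

Transitions are A↔G and C↔T; transversions are all other mismatches.
Transitions: 1. Transversions: 1.
R = 1/1 = 1.00.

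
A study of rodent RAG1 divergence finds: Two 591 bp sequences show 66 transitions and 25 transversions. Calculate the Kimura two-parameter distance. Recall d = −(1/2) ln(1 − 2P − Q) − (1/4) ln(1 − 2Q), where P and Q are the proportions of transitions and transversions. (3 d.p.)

0.176

P = 66/591 ≈ 0.111675 and Q = 25/591 ≈ 0.042301.
Under the Kimura two-parameter model, d = −½ ln(1 − 2P − Q) − ¼ ln(1 − 2Q).
1 − 2P − Q = 0.734349, giving −½ ln(0.734349) = 0.154385.
1 − 2Q = 0.915398, giving −¼ ln(0.915398) = 0.022099.
d = 0.154385 + 0.022099 = 0.176484.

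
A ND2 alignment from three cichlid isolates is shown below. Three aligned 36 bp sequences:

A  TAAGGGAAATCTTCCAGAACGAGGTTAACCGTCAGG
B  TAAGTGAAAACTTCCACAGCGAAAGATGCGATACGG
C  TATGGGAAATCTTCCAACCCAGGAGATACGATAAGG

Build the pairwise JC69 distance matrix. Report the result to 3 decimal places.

d(A,B) = 0.548, d(A,C) = 0.493, d(B,C) = 0.392

A–B: 14/36 sites differ → p ≈ 0.388889, d = −0.75 ln(1 − 0.518519) = 0.548166 ≈ 0.548.
A–C: 13/36 sites differ → p ≈ 0.361111, d = −0.75 ln(1 − 0.481481) = 0.492584 ≈ 0.493.
B–C: 11/36 sites differ → p ≈ 0.305556, d = −0.75 ln(1 − 0.407408) = 0.392437 ≈ 0.392.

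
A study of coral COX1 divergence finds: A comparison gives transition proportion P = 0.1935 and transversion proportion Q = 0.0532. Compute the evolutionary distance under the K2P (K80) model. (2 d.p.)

Under the Kimura two-parameter model, d = −½ ln(1 − 2P − Q) − ¼ ln(1 − 2Q).
1 − 2P − Q = 0.5598, giving −½ ln(0.5598) = 0.290088.
1 − 2Q = 0.8936, giving −¼ ln(0.8936) = 0.028124.
d = 0.290088 + 0.028124 = 0.318212.

0.32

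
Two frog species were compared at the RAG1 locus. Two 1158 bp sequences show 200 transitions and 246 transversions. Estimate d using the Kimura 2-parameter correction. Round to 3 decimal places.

0.546

P = 200/1158 ≈ 0.172712 and Q = 246/1158 ≈ 0.212435.
Under the Kimura two-parameter model, d = −½ ln(1 − 2P − Q) − ¼ ln(1 − 2Q).
1 − 2P − Q = 0.442141, giving −½ ln(0.442141) = 0.408063.
1 − 2Q = 0.57513, giving −¼ ln(0.57513) = 0.138290.
d = 0.408063 + 0.138290 = 0.546353.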